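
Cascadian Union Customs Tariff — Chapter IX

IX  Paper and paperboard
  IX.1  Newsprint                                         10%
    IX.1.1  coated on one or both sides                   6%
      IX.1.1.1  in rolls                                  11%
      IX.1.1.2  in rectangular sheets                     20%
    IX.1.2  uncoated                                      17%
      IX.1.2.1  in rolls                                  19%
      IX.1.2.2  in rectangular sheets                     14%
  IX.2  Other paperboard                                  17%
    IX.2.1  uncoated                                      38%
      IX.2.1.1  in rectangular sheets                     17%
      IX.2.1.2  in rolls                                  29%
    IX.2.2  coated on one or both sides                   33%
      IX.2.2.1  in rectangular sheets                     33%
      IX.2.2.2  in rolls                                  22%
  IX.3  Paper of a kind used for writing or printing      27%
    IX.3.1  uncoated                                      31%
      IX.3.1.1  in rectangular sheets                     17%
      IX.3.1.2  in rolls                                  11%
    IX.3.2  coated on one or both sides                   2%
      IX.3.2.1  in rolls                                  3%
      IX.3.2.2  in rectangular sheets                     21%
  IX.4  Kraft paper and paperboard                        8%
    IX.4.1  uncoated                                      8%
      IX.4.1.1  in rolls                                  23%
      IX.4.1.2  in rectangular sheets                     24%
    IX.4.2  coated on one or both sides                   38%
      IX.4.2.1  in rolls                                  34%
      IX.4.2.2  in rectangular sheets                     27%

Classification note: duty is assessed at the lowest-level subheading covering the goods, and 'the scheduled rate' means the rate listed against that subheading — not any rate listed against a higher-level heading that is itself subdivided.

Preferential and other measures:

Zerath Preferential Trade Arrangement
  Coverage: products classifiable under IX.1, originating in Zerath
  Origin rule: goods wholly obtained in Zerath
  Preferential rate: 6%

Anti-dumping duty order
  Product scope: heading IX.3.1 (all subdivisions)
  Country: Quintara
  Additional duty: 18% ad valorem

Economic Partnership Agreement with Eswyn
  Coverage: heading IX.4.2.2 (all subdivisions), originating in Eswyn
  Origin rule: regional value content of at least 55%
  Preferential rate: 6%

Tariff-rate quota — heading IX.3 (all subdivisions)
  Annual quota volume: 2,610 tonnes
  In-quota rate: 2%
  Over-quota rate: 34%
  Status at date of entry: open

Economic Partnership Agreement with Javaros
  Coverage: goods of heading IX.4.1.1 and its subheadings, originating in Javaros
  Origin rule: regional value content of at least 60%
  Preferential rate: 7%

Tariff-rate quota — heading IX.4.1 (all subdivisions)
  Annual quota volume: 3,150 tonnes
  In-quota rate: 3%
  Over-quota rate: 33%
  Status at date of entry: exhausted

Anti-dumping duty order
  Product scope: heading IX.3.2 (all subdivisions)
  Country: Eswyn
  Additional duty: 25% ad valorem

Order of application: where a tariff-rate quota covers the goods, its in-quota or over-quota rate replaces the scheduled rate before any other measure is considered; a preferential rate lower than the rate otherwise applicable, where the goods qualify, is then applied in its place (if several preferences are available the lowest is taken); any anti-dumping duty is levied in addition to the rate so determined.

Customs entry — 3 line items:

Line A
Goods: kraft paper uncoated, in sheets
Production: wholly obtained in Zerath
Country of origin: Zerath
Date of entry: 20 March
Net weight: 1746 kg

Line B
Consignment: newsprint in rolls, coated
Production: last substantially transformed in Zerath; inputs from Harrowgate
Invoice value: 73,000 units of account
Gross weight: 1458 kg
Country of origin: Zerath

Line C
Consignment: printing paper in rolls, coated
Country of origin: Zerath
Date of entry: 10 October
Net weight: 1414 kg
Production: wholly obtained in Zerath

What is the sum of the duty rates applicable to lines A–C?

46%

Line A: kraft paper → IX.4; uncoated → IX.4.1; in sheets → IX.4.1.2. Scheduled 24%. quota on IX.4.1 exhausted → over-quota 33%; Zerath agreement on IX.1: IX.4.1.2 not covered. → 33%.
Line B: newsprint → IX.1; coated → IX.1.1; in rolls → IX.1.1.1. Scheduled 11%. Zerath agreement on IX.1: not wholly obtained. → 11%.
Line C: printing paper → IX.3; coated → IX.3.2; in rolls → IX.3.2.1. Scheduled 3%. quota on IX.3 open → in-quota 2%; Zerath agreement on IX.1: IX.3.2.1 not covered. → 2%.
Sum: 33% + 11% + 2% = 46%.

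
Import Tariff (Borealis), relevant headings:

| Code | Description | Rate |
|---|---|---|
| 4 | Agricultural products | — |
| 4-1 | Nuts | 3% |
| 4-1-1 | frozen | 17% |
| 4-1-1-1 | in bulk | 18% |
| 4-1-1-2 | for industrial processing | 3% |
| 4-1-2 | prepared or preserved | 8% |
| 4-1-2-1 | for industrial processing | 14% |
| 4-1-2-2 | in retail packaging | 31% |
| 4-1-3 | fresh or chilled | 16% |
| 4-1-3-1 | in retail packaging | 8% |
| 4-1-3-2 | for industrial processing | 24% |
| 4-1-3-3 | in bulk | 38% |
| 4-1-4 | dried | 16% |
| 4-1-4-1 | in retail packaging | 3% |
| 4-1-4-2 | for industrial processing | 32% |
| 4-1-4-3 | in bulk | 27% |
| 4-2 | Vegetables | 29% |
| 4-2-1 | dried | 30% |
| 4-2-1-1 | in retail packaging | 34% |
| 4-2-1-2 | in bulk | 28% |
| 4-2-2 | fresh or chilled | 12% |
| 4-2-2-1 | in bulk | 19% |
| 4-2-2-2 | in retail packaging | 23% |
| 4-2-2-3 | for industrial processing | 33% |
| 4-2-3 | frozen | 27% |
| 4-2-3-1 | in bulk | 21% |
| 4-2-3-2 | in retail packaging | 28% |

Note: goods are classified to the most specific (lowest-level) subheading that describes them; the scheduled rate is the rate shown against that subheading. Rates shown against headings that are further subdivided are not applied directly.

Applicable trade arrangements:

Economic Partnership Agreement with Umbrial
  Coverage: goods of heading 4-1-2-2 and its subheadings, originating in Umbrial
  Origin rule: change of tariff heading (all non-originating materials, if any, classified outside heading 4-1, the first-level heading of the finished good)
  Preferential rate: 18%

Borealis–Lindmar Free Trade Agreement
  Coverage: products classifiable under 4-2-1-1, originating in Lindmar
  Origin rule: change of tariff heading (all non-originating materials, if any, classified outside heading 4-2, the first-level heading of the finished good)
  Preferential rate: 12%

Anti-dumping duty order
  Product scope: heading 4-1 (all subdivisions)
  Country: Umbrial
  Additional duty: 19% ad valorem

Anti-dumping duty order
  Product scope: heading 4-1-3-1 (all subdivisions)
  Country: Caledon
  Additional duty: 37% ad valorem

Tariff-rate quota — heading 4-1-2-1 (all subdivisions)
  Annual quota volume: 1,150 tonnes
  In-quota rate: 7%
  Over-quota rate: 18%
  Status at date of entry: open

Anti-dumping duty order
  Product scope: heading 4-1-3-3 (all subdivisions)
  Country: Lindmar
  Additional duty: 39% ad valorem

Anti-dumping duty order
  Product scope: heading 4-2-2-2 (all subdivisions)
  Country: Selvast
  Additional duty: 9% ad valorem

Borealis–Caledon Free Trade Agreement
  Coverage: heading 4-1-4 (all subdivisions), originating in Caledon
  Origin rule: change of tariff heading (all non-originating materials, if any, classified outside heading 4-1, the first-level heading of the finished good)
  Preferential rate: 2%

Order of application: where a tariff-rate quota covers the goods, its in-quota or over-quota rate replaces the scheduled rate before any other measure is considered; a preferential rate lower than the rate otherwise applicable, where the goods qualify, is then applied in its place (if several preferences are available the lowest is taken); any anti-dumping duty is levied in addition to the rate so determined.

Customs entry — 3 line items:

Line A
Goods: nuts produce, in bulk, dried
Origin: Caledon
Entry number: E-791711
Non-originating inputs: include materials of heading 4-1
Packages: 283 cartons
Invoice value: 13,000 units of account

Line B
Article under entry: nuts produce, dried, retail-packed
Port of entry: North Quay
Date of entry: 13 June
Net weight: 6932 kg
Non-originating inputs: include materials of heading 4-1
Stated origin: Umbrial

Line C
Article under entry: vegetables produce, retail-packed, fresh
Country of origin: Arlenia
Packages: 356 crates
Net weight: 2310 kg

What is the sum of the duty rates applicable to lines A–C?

72%

Line A: nuts → 4-1; dried → 4-1-4; in bulk → 4-1-4-3. Scheduled 27%. Caledon agreement on 4-1-4: CTH not met. → 27%.
Line B: nuts → 4-1; dried → 4-1-4; retail-packed → 4-1-4-1. Scheduled 3%. Umbrial agreement on 4-1-2-2: 4-1-4-1 not covered; anti-dumping (Umbrial, 4-1): +19%; total 3% + 19% = 22%. → 22%.
Line C: vegetables → 4-2; fresh → 4-2-2; retail-packed → 4-2-2-2. Scheduled 23%. No special measure applies. → 23%.
Sum: 27% + 22% + 23% = 72%.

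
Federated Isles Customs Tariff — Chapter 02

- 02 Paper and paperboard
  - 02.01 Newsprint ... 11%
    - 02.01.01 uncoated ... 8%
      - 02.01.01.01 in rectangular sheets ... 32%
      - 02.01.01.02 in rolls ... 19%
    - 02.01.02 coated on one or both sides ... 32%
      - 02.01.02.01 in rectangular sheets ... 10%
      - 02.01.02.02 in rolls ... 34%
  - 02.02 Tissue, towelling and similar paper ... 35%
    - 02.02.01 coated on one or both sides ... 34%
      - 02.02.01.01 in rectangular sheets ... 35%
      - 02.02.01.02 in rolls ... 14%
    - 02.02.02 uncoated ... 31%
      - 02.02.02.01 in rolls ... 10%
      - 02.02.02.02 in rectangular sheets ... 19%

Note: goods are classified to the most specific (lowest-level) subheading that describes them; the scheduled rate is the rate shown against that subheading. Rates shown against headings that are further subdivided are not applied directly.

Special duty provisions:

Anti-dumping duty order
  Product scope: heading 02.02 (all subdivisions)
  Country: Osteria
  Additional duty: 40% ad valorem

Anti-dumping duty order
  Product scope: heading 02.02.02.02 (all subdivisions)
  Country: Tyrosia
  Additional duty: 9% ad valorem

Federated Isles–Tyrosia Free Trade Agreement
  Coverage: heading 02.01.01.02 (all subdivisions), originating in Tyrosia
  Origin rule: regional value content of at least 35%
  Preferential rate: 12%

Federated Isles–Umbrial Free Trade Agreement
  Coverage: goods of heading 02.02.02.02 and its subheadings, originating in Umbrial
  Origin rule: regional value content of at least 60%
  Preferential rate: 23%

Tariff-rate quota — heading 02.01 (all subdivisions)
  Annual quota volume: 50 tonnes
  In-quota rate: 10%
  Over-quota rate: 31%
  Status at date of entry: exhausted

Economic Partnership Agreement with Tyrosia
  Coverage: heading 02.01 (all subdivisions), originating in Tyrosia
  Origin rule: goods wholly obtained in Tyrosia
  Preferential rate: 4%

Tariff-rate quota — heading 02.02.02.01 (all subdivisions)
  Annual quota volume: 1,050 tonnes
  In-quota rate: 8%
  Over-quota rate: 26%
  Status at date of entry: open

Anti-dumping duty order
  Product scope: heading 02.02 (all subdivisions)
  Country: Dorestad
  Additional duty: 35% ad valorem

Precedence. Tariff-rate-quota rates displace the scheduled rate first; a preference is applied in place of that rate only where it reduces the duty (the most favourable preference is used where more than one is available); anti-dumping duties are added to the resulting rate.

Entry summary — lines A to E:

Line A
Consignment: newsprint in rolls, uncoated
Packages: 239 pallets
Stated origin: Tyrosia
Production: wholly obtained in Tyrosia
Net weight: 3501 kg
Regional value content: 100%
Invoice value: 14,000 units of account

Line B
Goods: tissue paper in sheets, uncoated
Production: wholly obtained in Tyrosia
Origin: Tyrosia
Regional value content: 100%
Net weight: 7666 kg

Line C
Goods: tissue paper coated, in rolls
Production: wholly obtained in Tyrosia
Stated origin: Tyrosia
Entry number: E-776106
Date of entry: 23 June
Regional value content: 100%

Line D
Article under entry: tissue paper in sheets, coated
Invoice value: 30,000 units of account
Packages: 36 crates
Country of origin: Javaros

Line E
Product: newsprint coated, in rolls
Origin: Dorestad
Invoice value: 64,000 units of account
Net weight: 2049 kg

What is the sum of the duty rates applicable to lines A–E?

Line A: newsprint → 02.01; uncoated → 02.01.01; in rolls → 02.01.01.02. Scheduled 19%. quota on 02.01 exhausted → over-quota 31%; Tyrosia agreement on 02.01.01.02: RVC ≥ 35% → 12% available; Tyrosia agreement on 02.01: wholly obtained → 4% available; preferential 4%. → 4%.
Line B: tissue paper → 02.02; uncoated → 02.02.02; in sheets → 02.02.02.02. Scheduled 19%. Tyrosia agreement on 02.01.01.02: 02.02.02.02 not covered; Tyrosia agreement on 02.01: 02.02.02.02 not covered; anti-dumping (Tyrosia, 02.02.02.02): +9%; total 19% + 9% = 28%. → 28%.
Line C: tissue paper → 02.02; coated → 02.02.01; in rolls → 02.02.01.02. Scheduled 14%. Tyrosia agreement on 02.01.01.02: 02.02.01.02 not covered; Tyrosia agreement on 02.01: 02.02.01.02 not covered. → 14%.
Line D: tissue paper → 02.02; coated → 02.02.01; in sheets → 02.02.01.01. Scheduled 35%. No special measure applies. → 35%.
Line E: newsprint → 02.01; coated → 02.01.02; in rolls → 02.01.02.02. Scheduled 34%. quota on 02.01 exhausted → over-quota 31%. → 31%.
Sum: 4% + 28% + 14% + 35% + 31% = 112%.

112%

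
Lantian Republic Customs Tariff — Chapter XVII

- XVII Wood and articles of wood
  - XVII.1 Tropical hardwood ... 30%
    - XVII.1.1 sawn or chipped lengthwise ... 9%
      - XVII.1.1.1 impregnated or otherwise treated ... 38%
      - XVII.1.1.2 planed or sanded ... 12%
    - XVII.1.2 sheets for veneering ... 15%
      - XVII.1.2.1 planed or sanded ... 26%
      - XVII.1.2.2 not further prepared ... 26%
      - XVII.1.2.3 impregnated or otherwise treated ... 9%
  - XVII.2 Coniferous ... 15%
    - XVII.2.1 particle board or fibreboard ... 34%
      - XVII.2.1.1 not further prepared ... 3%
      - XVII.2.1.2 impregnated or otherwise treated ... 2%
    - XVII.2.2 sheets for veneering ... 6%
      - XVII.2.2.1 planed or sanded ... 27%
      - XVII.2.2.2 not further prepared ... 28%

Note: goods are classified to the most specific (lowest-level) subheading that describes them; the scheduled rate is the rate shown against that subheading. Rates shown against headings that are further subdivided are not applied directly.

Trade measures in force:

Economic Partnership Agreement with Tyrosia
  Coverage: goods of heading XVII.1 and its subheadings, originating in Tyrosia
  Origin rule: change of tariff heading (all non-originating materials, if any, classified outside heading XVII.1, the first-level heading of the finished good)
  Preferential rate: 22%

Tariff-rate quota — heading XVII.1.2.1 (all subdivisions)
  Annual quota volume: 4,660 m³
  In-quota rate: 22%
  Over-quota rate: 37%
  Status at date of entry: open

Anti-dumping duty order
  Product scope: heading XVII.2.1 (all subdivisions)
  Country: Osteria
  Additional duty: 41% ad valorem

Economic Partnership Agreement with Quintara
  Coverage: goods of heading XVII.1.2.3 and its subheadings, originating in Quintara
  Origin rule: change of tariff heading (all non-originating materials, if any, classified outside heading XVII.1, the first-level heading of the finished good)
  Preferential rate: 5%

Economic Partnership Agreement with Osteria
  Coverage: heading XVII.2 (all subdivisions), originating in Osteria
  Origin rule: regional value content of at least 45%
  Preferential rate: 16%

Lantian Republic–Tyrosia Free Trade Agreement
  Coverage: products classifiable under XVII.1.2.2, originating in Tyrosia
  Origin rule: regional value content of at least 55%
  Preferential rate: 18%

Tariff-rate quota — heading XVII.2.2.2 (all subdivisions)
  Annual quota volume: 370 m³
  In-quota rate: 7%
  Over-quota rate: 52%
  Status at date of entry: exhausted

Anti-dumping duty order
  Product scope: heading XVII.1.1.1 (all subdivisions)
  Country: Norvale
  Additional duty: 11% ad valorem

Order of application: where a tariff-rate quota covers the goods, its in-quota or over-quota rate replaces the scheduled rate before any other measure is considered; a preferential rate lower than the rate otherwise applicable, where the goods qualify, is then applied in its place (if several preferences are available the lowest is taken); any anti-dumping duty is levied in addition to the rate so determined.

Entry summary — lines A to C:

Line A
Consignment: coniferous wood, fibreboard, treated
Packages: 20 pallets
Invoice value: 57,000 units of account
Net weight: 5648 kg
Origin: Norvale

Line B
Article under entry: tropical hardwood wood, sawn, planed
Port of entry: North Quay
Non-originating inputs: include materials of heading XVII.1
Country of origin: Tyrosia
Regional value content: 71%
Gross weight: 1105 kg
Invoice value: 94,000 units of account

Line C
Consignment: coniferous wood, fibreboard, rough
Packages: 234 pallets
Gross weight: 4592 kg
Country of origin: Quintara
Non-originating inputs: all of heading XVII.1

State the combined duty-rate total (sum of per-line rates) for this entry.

17%

Line A: coniferous → XVII.2; fibreboard → XVII.2.1; treated → XVII.2.1.2. Scheduled 2%. No special measure applies. → 2%.
Line B: tropical hardwood → XVII.1; sawn → XVII.1.1; planed → XVII.1.1.2. Scheduled 12%. Tyrosia agreement on XVII.1: CTH not met; Tyrosia agreement on XVII.1.2.2: XVII.1.1.2 not covered. → 12%.
Line C: coniferous → XVII.2; fibreboard → XVII.2.1; rough → XVII.2.1.1. Scheduled 3%. Quintara agreement on XVII.1.2.3: XVII.2.1.1 not covered. → 3%.
Sum: 2% + 12% + 3% = 17%.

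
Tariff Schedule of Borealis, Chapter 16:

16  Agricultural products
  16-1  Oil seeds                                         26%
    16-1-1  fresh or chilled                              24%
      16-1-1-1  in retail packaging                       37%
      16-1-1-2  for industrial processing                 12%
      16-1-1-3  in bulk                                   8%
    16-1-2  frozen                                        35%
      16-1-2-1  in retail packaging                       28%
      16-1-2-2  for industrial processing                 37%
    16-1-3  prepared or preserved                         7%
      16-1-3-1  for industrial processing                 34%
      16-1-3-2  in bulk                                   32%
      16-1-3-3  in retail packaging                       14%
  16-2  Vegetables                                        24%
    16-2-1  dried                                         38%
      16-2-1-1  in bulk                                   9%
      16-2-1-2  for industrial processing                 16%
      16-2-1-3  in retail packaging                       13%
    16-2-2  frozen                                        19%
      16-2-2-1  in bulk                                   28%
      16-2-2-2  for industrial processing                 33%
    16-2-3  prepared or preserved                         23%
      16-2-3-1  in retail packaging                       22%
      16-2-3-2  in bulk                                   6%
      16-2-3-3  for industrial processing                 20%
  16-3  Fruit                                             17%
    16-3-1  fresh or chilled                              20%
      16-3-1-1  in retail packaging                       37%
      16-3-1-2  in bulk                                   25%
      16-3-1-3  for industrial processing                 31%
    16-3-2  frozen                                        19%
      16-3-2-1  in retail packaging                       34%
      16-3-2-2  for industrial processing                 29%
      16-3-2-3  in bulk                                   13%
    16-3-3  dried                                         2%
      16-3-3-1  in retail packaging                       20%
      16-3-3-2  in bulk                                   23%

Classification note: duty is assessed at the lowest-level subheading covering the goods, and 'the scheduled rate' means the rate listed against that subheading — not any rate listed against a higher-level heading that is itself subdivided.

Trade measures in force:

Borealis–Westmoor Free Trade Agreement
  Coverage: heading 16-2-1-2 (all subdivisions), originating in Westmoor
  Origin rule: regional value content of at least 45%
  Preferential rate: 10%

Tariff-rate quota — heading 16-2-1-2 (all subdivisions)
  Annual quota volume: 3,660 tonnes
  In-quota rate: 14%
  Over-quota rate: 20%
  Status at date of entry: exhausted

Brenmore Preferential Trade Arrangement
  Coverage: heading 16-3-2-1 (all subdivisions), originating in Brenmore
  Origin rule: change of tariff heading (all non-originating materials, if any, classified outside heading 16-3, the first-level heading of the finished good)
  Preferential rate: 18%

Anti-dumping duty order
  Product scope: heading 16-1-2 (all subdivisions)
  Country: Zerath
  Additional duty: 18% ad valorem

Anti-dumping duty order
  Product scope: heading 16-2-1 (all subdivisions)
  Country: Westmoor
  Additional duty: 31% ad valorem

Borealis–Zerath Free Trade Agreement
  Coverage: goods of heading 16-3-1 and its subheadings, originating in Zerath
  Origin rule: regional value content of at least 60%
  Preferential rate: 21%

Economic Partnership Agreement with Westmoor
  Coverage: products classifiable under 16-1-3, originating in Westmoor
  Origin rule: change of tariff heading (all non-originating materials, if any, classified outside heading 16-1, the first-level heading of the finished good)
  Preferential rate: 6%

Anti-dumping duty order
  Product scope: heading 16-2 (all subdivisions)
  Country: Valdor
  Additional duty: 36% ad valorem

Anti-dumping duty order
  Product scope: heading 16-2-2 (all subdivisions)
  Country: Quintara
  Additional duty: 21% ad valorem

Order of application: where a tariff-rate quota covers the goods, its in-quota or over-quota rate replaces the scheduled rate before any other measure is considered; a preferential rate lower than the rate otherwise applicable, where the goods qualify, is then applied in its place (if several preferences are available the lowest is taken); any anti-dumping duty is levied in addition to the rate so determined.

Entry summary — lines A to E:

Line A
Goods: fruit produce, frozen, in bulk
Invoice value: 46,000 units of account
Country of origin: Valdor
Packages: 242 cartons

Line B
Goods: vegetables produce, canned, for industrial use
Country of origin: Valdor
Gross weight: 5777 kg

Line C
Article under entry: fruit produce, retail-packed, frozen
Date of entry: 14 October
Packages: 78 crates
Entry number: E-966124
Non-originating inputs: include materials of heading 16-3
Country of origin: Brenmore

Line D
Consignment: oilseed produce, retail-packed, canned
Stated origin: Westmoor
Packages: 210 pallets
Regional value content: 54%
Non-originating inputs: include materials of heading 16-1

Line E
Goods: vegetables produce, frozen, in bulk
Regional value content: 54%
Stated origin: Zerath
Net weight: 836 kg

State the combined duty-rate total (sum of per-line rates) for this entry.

145%

Line A: fruit → 16-3; frozen → 16-3-2; in bulk → 16-3-2-3. Scheduled 13%. No special measure applies. → 13%.
Line B: vegetables → 16-2; canned → 16-2-3; for industrial use → 16-2-3-3. Scheduled 20%. anti-dumping (Valdor, 16-2): +36%; total 20% + 36% = 56%. → 56%.
Line C: fruit → 16-3; frozen → 16-3-2; retail-packed → 16-3-2-1. Scheduled 34%. Brenmore agreement on 16-3-2-1: CTH not met. → 34%.
Line D: oilseed → 16-1; canned → 16-1-3; retail-packed → 16-1-3-3. Scheduled 14%. Westmoor agreement on 16-2-1-2: 16-1-3-3 not covered; Westmoor agreement on 16-1-3: CTH not met. → 14%.
Line E: vegetables → 16-2; frozen → 16-2-2; in bulk → 16-2-2-1. Scheduled 28%. Zerath agreement on 16-3-1: 16-2-2-1 not covered. → 28%.
Sum: 13% + 56% + 34% + 14% + 28% = 145%.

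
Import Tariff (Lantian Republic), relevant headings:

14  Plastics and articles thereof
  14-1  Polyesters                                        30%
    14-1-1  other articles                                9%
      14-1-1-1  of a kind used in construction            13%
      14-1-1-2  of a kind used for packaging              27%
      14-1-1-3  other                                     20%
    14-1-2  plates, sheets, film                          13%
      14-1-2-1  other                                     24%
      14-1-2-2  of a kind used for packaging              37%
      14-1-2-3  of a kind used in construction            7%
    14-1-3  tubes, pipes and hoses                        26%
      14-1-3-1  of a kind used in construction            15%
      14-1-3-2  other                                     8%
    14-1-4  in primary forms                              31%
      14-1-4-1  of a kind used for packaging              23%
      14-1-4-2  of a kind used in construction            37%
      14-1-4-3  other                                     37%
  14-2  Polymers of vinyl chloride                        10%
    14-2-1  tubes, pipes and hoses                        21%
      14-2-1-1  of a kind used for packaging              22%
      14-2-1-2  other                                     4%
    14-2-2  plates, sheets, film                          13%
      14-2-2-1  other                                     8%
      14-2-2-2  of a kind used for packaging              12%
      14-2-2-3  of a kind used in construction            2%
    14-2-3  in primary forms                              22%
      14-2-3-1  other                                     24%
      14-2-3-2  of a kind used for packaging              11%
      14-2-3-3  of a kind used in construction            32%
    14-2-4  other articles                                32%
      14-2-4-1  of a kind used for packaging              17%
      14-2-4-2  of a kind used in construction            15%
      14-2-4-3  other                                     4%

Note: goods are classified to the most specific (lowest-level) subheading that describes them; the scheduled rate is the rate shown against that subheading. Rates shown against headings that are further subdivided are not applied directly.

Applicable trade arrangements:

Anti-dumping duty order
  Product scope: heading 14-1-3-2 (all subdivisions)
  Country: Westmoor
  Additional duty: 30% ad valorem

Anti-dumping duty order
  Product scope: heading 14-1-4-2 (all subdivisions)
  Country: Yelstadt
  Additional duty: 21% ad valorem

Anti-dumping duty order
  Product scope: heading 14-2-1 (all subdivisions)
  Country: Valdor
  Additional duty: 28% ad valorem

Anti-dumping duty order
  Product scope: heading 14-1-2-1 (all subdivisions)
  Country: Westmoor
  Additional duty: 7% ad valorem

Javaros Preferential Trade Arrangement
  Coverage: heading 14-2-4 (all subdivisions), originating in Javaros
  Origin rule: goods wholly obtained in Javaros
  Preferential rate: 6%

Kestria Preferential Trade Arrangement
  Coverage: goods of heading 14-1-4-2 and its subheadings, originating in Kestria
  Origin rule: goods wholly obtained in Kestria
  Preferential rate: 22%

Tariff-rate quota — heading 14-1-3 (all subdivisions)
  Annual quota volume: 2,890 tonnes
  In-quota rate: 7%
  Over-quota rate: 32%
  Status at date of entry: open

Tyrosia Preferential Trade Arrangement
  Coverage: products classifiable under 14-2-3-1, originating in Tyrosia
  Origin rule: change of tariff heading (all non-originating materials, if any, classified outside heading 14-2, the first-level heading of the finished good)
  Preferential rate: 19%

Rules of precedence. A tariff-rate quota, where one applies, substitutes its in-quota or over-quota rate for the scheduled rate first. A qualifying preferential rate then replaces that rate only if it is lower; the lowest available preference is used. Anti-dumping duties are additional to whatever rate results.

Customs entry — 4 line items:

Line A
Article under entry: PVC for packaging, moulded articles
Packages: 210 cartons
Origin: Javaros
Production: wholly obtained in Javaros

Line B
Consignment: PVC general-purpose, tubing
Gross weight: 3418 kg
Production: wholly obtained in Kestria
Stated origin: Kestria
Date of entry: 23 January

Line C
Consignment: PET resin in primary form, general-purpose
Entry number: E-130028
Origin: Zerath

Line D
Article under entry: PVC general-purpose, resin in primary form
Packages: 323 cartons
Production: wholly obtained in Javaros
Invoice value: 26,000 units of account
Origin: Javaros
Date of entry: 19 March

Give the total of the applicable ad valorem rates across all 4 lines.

71%

Line A: PVC → 14-2; moulded articles → 14-2-4; for packaging → 14-2-4-1. Scheduled 17%. Javaros agreement on 14-2-4: wholly obtained → 6% available; preferential 6%. → 6%.
Line B: PVC → 14-2; tubing → 14-2-1; general-purpose → 14-2-1-2. Scheduled 4%. Kestria agreement on 14-1-4-2: 14-2-1-2 not covered. → 4%.
Line C: PET → 14-1; resin in primary form → 14-1-4; general-purpose → 14-1-4-3. Scheduled 37%. No special measure applies. → 37%.
Line D: PVC → 14-2; resin in primary form → 14-2-3; general-purpose → 14-2-3-1. Scheduled 24%. Javaros agreement on 14-2-4: 14-2-3-1 not covered. → 24%.
Sum: 6% + 4% + 37% + 24% = 71%.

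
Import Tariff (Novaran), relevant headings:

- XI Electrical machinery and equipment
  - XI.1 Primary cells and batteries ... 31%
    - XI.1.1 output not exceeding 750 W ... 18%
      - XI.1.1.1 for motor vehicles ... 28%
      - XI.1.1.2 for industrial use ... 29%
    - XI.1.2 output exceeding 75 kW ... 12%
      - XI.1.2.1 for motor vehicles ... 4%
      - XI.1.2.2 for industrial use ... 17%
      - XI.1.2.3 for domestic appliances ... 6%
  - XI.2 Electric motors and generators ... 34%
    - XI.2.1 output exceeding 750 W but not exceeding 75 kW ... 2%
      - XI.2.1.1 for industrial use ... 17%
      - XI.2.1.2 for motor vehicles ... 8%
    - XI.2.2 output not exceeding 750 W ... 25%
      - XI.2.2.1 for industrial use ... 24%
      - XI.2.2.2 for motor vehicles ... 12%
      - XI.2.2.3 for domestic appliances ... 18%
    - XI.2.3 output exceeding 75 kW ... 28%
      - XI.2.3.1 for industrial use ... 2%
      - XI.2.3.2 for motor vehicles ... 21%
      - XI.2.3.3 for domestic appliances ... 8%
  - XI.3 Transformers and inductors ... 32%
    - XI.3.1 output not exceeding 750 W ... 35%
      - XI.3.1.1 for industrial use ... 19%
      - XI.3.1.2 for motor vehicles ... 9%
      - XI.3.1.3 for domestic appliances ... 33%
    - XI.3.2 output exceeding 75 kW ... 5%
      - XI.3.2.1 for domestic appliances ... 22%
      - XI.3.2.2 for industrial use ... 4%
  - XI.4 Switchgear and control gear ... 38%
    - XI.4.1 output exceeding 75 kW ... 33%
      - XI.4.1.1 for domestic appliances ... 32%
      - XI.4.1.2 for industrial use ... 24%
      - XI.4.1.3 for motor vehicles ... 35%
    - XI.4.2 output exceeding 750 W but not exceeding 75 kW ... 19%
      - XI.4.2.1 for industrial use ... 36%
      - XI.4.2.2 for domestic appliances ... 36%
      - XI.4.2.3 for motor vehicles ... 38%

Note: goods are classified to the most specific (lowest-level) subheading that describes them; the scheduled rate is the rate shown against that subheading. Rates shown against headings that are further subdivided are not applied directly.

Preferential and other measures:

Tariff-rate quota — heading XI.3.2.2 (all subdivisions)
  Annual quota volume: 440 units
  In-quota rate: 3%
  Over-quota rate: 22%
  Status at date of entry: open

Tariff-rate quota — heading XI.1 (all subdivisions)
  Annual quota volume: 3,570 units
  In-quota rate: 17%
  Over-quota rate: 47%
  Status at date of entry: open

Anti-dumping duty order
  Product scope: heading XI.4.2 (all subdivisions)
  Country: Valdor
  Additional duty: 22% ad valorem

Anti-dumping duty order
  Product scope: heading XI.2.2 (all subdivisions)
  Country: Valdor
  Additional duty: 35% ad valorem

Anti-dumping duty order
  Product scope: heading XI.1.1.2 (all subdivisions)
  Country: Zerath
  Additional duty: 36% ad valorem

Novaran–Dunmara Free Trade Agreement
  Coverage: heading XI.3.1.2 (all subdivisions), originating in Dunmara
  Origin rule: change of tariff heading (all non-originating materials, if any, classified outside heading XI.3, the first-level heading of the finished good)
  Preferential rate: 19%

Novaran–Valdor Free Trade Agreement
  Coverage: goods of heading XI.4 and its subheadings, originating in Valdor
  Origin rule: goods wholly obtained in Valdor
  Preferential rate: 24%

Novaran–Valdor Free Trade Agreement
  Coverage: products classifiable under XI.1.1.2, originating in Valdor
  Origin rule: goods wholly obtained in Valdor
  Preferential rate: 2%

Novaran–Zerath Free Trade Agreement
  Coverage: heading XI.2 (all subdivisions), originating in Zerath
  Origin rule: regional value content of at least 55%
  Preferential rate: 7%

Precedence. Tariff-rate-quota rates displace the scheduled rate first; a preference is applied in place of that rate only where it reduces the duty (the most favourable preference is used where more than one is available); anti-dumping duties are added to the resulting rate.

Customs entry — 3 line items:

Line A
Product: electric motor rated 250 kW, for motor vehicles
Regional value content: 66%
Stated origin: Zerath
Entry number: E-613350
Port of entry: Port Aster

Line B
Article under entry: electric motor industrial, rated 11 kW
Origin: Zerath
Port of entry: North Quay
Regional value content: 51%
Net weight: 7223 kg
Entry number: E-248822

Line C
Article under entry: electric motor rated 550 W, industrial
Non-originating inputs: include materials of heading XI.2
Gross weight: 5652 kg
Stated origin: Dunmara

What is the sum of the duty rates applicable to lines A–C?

Line A: electric motor → XI.2; rated 250 kW → XI.2.3; for motor vehicles → XI.2.3.2. Scheduled 21%. Zerath agreement on XI.2: RVC ≥ 55% → 7% available; preferential 7%. → 7%.
Line B: electric motor → XI.2; rated 11 kW → XI.2.1; industrial → XI.2.1.1. Scheduled 17%. Zerath agreement on XI.2: RVC < 55%. → 17%.
Line C: electric motor → XI.2; rated 550 W → XI.2.2; industrial → XI.2.2.1. Scheduled 24%. Dunmara agreement on XI.3.1.2: XI.2.2.1 not covered. → 24%.
Sum: 7% + 17% + 24% = 48%.

48%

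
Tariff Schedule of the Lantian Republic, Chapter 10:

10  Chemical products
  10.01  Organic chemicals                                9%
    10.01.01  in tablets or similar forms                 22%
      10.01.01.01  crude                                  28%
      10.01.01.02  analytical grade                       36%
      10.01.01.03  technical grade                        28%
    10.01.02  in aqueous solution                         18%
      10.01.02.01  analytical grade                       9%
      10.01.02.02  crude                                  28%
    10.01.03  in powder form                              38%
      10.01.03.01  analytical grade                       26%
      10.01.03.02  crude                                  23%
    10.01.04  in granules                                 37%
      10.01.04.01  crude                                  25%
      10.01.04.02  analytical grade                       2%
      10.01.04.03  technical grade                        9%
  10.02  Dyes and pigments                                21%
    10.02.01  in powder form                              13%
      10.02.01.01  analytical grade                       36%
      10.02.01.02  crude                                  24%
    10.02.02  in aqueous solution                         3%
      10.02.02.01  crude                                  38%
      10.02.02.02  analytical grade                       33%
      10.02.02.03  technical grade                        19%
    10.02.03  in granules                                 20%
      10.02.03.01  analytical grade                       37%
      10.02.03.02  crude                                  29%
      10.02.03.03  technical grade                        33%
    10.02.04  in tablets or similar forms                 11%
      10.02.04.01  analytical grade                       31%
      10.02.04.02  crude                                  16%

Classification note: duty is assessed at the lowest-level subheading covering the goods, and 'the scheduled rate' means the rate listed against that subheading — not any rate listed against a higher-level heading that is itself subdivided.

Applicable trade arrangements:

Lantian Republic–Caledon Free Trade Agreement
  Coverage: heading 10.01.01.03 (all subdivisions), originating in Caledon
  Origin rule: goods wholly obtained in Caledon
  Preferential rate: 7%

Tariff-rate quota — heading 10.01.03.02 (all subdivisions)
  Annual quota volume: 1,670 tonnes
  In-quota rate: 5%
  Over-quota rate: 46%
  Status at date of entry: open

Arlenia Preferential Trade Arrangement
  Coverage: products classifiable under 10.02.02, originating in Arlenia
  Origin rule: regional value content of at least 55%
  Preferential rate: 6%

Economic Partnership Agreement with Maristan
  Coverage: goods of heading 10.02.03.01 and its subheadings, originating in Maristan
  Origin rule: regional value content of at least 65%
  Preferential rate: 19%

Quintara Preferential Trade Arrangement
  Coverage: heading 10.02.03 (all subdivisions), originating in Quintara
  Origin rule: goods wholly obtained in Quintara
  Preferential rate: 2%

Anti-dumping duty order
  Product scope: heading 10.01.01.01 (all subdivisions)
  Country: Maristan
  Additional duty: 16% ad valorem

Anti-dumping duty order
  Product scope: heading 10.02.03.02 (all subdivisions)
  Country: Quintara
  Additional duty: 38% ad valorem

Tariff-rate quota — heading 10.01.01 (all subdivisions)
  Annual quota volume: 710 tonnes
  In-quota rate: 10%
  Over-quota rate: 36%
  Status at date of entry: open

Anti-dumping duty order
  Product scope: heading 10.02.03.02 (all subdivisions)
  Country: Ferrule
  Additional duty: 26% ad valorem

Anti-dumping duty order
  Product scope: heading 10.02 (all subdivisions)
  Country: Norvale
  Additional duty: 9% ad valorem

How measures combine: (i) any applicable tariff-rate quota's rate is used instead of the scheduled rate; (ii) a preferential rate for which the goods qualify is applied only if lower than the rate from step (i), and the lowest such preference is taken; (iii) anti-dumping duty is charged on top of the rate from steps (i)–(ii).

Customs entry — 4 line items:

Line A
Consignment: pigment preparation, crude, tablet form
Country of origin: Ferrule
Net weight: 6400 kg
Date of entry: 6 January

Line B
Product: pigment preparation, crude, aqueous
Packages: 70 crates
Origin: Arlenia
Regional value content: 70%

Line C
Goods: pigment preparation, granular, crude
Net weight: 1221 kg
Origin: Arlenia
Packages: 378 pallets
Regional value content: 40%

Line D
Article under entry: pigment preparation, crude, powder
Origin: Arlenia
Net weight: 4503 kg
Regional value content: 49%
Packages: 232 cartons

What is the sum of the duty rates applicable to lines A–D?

Line A: pigment → 10.02; tablet form → 10.02.04; crude → 10.02.04.02. Scheduled 16%. No special measure applies. → 16%.
Line B: pigment → 10.02; aqueous → 10.02.02; crude → 10.02.02.01. Scheduled 38%. Arlenia agreement on 10.02.02: RVC ≥ 55% → 6% available; preferential 6%. → 6%.
Line C: pigment → 10.02; granular → 10.02.03; crude → 10.02.03.02. Scheduled 29%. Arlenia agreement on 10.02.02: 10.02.03.02 not covered. → 29%.
Line D: pigment → 10.02; powder → 10.02.01; crude → 10.02.01.02. Scheduled 24%. Arlenia agreement on 10.02.02: 10.02.01.02 not covered. → 24%.
Sum: 16% + 6% + 29% + 24% = 75%.

75%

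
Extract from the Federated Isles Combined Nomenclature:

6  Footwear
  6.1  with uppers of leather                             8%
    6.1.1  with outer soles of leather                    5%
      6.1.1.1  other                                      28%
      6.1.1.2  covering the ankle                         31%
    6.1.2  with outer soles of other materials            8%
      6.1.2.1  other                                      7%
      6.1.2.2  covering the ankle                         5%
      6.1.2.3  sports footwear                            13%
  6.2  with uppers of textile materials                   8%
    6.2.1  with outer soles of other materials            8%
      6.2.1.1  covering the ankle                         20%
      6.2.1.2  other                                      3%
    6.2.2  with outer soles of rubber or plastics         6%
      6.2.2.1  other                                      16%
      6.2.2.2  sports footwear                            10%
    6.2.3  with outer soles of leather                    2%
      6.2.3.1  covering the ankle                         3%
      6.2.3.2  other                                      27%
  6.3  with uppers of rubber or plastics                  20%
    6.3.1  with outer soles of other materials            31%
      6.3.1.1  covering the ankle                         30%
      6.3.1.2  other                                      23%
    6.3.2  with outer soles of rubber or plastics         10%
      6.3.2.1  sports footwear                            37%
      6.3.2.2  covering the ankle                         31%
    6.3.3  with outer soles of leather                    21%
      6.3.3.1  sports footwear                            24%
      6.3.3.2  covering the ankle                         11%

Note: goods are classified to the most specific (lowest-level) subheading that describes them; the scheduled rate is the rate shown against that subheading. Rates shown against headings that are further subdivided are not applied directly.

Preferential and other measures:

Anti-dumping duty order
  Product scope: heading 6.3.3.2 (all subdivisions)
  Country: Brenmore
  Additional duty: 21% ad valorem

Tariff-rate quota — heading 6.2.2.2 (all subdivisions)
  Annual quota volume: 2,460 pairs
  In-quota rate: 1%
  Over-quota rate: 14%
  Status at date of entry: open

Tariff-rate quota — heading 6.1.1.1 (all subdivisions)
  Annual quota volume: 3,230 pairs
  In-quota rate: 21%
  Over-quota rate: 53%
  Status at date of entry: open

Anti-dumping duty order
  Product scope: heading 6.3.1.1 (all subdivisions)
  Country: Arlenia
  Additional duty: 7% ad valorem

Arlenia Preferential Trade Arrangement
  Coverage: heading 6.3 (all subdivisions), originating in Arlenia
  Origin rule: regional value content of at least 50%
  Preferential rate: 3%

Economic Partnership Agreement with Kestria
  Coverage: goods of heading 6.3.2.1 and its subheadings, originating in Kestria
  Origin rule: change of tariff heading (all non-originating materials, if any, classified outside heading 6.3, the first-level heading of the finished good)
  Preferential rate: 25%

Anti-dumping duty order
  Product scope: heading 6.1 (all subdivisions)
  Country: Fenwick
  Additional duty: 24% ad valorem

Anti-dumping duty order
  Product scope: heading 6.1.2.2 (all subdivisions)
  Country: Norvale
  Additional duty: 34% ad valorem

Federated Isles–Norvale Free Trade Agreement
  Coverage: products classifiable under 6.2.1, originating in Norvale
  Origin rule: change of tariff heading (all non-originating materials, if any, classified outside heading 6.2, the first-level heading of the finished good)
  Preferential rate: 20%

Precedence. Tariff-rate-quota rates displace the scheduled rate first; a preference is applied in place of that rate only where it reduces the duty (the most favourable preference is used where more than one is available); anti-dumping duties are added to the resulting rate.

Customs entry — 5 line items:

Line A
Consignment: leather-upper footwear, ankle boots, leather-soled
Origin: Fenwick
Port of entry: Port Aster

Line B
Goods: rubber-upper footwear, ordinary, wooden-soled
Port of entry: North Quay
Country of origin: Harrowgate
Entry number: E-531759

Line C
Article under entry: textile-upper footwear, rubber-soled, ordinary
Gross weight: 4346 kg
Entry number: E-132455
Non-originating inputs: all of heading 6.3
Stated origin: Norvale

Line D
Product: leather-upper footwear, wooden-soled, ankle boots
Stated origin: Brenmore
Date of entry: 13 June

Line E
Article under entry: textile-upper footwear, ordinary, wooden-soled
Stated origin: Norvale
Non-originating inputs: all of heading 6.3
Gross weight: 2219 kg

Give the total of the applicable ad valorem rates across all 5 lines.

Line A: leather-upper → 6.1; leather-soled → 6.1.1; ankle boots → 6.1.1.2. Scheduled 31%. anti-dumping (Fenwick, 6.1): +24%; total 31% + 24% = 55%. → 55%.
Line B: rubber-upper → 6.3; wooden-soled → 6.3.1; ordinary → 6.3.1.2. Scheduled 23%. No special measure applies. → 23%.
Line C: textile-upper → 6.2; rubber-soled → 6.2.2; ordinary → 6.2.2.1. Scheduled 16%. Norvale agreement on 6.2.1: 6.2.2.1 not covered. → 16%.
Line D: leather-upper → 6.1; wooden-soled → 6.1.2; ankle boots → 6.1.2.2. Scheduled 5%. No special measure applies. → 5%.
Line E: textile-upper → 6.2; wooden-soled → 6.2.1; ordinary → 6.2.1.2. Scheduled 3%. Norvale agreement on 6.2.1: CTH met → 20% available; preference 20% not lower than 3% → no reduction. → 3%.
Sum: 55% + 23% + 16% + 5% + 3% = 102%.

102%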